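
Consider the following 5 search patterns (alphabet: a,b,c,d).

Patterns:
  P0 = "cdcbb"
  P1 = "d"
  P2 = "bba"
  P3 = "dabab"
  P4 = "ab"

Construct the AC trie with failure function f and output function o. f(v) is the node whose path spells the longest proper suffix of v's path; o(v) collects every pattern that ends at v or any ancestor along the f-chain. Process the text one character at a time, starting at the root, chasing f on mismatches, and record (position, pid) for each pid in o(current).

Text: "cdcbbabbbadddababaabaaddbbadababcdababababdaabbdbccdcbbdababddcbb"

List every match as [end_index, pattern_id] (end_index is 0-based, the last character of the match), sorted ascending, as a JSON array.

Build automaton:
Trie (insert patterns):
  0='ε' goto a→14 b→7 c→1 d→6
  1='c' goto d→2
  2='cd' goto c→3
  3='cdc' goto b→4
  4='cdcb' goto b→5
  5='cdcbb' goto ·  [P0 ends]
  6='d' goto a→10  [P1 ends]
  7='b' goto b→8
  8='bb' goto a→9
  9='bba' goto ·  [P2 ends]
  10='da' goto b→11
  11='dab' goto a→12
  12='daba' goto b→13
  13='dabab' goto ·  [P3 ends]
  14='a' goto b→15
  15='ab' goto ·  [P4 ends]

Failure links (BFS by depth):
  fail(1) 'c': from fail(0)=0 chase 'c': 0 ⇒ 0;  out=∅∪out(0)=∅
  fail(6) 'd': from fail(0)=0 chase 'd': 0 ⇒ 0;  out={1}∪out(0)={1}
  fail(7) 'b': from fail(0)=0 chase 'b': 0 ⇒ 0;  out=∅∪out(0)=∅
  fail(14) 'a': from fail(0)=0 chase 'a': 0 ⇒ 0;  out=∅∪out(0)=∅
  fail(2) 'cd': from fail(1)=0 chase 'd': 0 ⇒ 6;  out=∅∪out(6)={1}
  fail(8) 'bb': from fail(7)=0 chase 'b': 0 ⇒ 7;  out=∅∪out(7)=∅
  fail(10) 'da': from fail(6)=0 chase 'a': 0 ⇒ 14;  out=∅∪out(14)=∅
  fail(15) 'ab': from fail(14)=0 chase 'b': 0 ⇒ 7;  out={4}∪out(7)={4}
  fail(3) 'cdc': from fail(2)=6 chase 'c': 6→0 ⇒ 1;  out=∅∪out(1)=∅
  fail(9) 'bba': from fail(8)=7 chase 'a': 7→0 ⇒ 14;  out={2}∪out(14)={2}
  fail(11) 'dab': from fail(10)=14 chase 'b': 14 ⇒ 15;  out=∅∪out(15)={4}
  fail(4) 'cdcb': from fail(3)=1 chase 'b': 1→0 ⇒ 7;  out=∅∪out(7)=∅
  fail(12) 'daba': from fail(11)=15 chase 'a': 15→7→0 ⇒ 14;  out=∅∪out(14)=∅
  fail(5) 'cdcbb': from fail(4)=7 chase 'b': 7 ⇒ 8;  out={0}∪out(8)={0}
  fail(13) 'dabab': from fail(12)=14 chase 'b': 14 ⇒ 15;  out={3}∪out(15)={3,4}

Run:
i=0 'c': node 0→1
i=1 'd': node 1→2  ** P1@[1:1]
i=2 'c': node 2→3
i=3 'b': node 3→4
i=4 'b': node 4→5  ** P0@[0:4]
i=5 'a': node 5→9 (fail-walked)  ** P2@[3:5]
i=6 'b': node 9→15 (fail-walked)  ** P4@[5:6]
i=7 'b': node 15→8 (fail-walked)
i=8 'b': node 8→8 (fail-walked)
i=9 'a': node 8→9  ** P2@[7:9]
i=10 'd': node 9→6 (fail-walked)  ** P1@[10:10]
i=11 'd': node 6→6 (fail-walked)  ** P1@[11:11]
i=12 'd': node 6→6 (fail-walked)  ** P1@[12:12]
i=13 'a': node 6→10
i=14 'b': node 10→11  ** P4@[13:14]
i=15 'a': node 11→12
i=16 'b': node 12→13  ** P3@[12:16],P4@[15:16]
i=17 'a': node 13→14 (fail-walked)
i=18 'a': node 14→14 (fail-walked)
i=19 'b': node 14→15  ** P4@[18:19]
i=20 'a': node 15→14 (fail-walked)
i=21 'a': node 14→14 (fail-walked)
i=22 'd': node 14→6 (fail-walked)  ** P1@[22:22]
i=23 'd': node 6→6 (fail-walked)  ** P1@[23:23]
i=24 'b': node 6→7 (fail-walked)
i=25 'b': node 7→8
i=26 'a': node 8→9  ** P2@[24:26]
i=27 'd': node 9→6 (fail-walked)  ** P1@[27:27]
i=28 'a': node 6→10
i=29 'b': node 10→11  ** P4@[28:29]
i=30 'a': node 11→12
i=31 'b': node 12→13  ** P3@[27:31],P4@[30:31]
i=32 'c': node 13→1 (fail-walked)
i=33 'd': node 1→2  ** P1@[33:33]
i=34 'a': node 2→10 (fail-walked)
i=35 'b': node 10→11  ** P4@[34:35]
i=36 'a': node 11→12
i=37 'b': node 12→13  ** P3@[33:37],P4@[36:37]
i=38 'a': node 13→14 (fail-walked)
i=39 'b': node 14→15  ** P4@[38:39]
i=40 'a': node 15→14 (fail-walked)
i=41 'b': node 14→15  ** P4@[40:41]
i=42 'd': node 15→6 (fail-walked)  ** P1@[42:42]
i=43 'a': node 6→10
i=44 'a': node 10→14 (fail-walked)
i=45 'b': node 14→15  ** P4@[44:45]
i=46 'b': node 15→8 (fail-walked)
i=47 'd': node 8→6 (fail-walked)  ** P1@[47:47]
i=48 'b': node 6→7 (fail-walked)
i=49 'c': node 7→1 (fail-walked)
i=50 'c': node 1→1 (fail-walked)
i=51 'd': node 1→2  ** P1@[51:51]
i=52 'c': node 2→3
i=53 'b': node 3→4
i=54 'b': node 4→5  ** P0@[50:54]
i=55 'd': node 5→6 (fail-walked)  ** P1@[55:55]
i=56 'a': node 6→10
i=57 'b': node 10→11  ** P4@[56:57]
i=58 'a': node 11→12
i=59 'b': node 12→13  ** P3@[55:59],P4@[58:59]
i=60 'd': node 13→6 (fail-walked)  ** P1@[60:60]
i=61 'd': node 6→6 (fail-walked)  ** P1@[61:61]
i=62 'c': node 6→1 (fail-walked)
i=63 'b': node 1→7 (fail-walked)
i=64 'b': node 7→8

All matches (sorted): [[1,1],[4,0],[5,2],[6,4],[9,2],[10,1],[11,1],[12,1],[14,4],[16,3],[16,4],[19,4],[22,1],[23,1],[26,2],[27,1],[29,4],[31,3],[31,4],[33,1],[35,4],[37,3],[37,4],[39,4],[41,4],[42,1],[45,4],[47,1],[51,1],[54,0],[55,1],[57,4],[59,3],[59,4],[60,1],[61,1]]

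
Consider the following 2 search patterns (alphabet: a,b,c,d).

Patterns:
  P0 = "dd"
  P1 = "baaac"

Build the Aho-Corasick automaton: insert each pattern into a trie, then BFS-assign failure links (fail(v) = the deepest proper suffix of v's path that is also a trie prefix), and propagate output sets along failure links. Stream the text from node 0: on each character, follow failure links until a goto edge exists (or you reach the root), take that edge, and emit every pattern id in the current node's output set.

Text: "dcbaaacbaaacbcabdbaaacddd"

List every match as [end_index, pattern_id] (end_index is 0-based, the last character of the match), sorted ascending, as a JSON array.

Build:
Trie nodes:
  0='ε' goto b→3 d→1
  1='d' goto d→2
  2='dd' goto ·  [P0 ends]
  3='b' goto a→4
  4='ba' goto a→5
  5='baa' goto a→6
  6='baaa' goto c→7
  7='baaac' goto ·  [P1 ends]

Failure links (BFS by depth):
  n1('d'): parent n0 fail=0; on 'd' 0 → fail=0;  out ∅∪∅=∅
  n3('b'): parent n0 fail=0; on 'b' 0 → fail=0;  out ∅∪∅=∅
  n2('dd'): parent n1 fail=0; on 'd' 0 → fail=1;  out {0}∪∅={0}
  n4('ba'): parent n3 fail=0; on 'a' 0 → fail=0;  out ∅∪∅=∅
  n5('baa'): parent n4 fail=0; on 'a' 0 → fail=0;  out ∅∪∅=∅
  n6('baaa'): parent n5 fail=0; on 'a' 0 → fail=0;  out ∅∪∅=∅
  n7('baaac'): parent n6 fail=0; on 'c' 0 → fail=0;  out {1}∪∅={1}

Run:
[0] read 'd'  n0⇒n1
[1] read 'c'  n1⇒n0 (via fail)
[2] read 'b'  n0⇒n3
[3] read 'a'  n3⇒n4
[4] read 'a'  n4⇒n5
[5] read 'a'  n5⇒n6
[6] read 'c'  n6⇒n7  emit P1@[2:6]
[7] read 'b'  n7⇒n3 (via fail)
[8] read 'a'  n3⇒n4
[9] read 'a'  n4⇒n5
[10] read 'a'  n5⇒n6
[11] read 'c'  n6⇒n7  emit P1@[7:11]
[12] read 'b'  n7⇒n3 (via fail)
[13] read 'c'  n3⇒n0 (via fail)
[14] read 'a'  n0⇒n0
[15] read 'b'  n0⇒n3
[16] read 'd'  n3⇒n1 (via fail)
[17] read 'b'  n1⇒n3 (via fail)
[18] read 'a'  n3⇒n4
[19] read 'a'  n4⇒n5
[20] read 'a'  n5⇒n6
[21] read 'c'  n6⇒n7  emit P1@[17:21]
[22] read 'd'  n7⇒n1 (via fail)
[23] read 'd'  n1⇒n2  emit P0@[22:23]
[24] read 'd'  n2⇒n2 (via fail)  emit P0@[23:24]

Matches: [[6,1],[11,1],[21,1],[23,0],[24,0]]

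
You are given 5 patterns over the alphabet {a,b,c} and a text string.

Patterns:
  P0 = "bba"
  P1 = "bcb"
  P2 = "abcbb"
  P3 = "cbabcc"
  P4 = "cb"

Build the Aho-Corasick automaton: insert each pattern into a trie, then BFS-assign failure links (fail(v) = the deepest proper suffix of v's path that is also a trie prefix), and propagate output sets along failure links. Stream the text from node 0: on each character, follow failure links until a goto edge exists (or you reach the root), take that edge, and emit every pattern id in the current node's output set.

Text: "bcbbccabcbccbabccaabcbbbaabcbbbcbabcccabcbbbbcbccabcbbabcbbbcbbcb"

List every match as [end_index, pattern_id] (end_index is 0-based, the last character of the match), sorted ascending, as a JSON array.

Build:
Trie (insert patterns):
  0='ε' goto a→6 b→1 c→11
  1='b' goto b→2 c→4
  2='bb' goto a→3
  3='bba' goto ·  [P0 ends]
  4='bc' goto b→5
  5='bcb' goto ·  [P1 ends]
  6='a' goto b→7
  7='ab' goto c→8
  8='abc' goto b→9
  9='abcb' goto b→10
  10='abcbb' goto ·  [P2 ends]
  11='c' goto b→12
  12='cb' goto a→13  [P4 ends]
  13='cba' goto b→14
  14='cbab' goto c→15
  15='cbabc' goto c→16
  16='cbabcc' goto ·  [P3 ends]

BFS fail/out derivation:
  fail(1) 'b': from fail(0)=0 chase 'b': 0 ⇒ 0;  out=∅∪out(0)=∅
  fail(6) 'a': from fail(0)=0 chase 'a': 0 ⇒ 0;  out=∅∪out(0)=∅
  fail(11) 'c': from fail(0)=0 chase 'c': 0 ⇒ 0;  out=∅∪out(0)=∅
  fail(2) 'bb': from fail(1)=0 chase 'b': 0 ⇒ 1;  out=∅∪out(1)=∅
  fail(4) 'bc': from fail(1)=0 chase 'c': 0 ⇒ 11;  out=∅∪out(11)=∅
  fail(7) 'ab': from fail(6)=0 chase 'b': 0 ⇒ 1;  out=∅∪out(1)=∅
  fail(12) 'cb': from fail(11)=0 chase 'b': 0 ⇒ 1;  out={4}∪out(1)={4}
  fail(3) 'bba': from fail(2)=1 chase 'a': 1→0 ⇒ 6;  out={0}∪out(6)={0}
  fail(5) 'bcb': from fail(4)=11 chase 'b': 11 ⇒ 12;  out={1}∪out(12)={1,4}
  fail(8) 'abc': from fail(7)=1 chase 'c': 1 ⇒ 4;  out=∅∪out(4)=∅
  fail(13) 'cba': from fail(12)=1 chase 'a': 1→0 ⇒ 6;  out=∅∪out(6)=∅
  fail(9) 'abcb': from fail(8)=4 chase 'b': 4 ⇒ 5;  out=∅∪out(5)={1,4}
  fail(14) 'cbab': from fail(13)=6 chase 'b': 6 ⇒ 7;  out=∅∪out(7)=∅
  fail(10) 'abcbb': from fail(9)=5 chase 'b': 5→12→1 ⇒ 2;  out={2}∪out(2)={2}
  fail(15) 'cbabc': from fail(14)=7 chase 'c': 7 ⇒ 8;  out=∅∪out(8)=∅
  fail(16) 'cbabcc': from fail(15)=8 chase 'c': 8→4→11→0 ⇒ 11;  out={3}∪out(11)={3}

Scan:
[0] read 'b'  n0⇒n1
[1] read 'c'  n1⇒n4
[2] read 'b'  n4⇒n5  emit P1@[0:2],P4@[1:2]
[3] read 'b'  n5⇒n2 (via fail)
[4] read 'c'  n2⇒n4 (via fail)
[5] read 'c'  n4⇒n11 (via fail)
[6] read 'a'  n11⇒n6 (via fail)
[7] read 'b'  n6⇒n7
[8] read 'c'  n7⇒n8
[9] read 'b'  n8⇒n9  emit P1@[7:9],P4@[8:9]
[10] read 'c'  n9⇒n4 (via fail)
[11] read 'c'  n4⇒n11 (via fail)
[12] read 'b'  n11⇒n12  emit P4@[11:12]
[13] read 'a'  n12⇒n13
[14] read 'b'  n13⇒n14
[15] read 'c'  n14⇒n15
[16] read 'c'  n15⇒n16  emit P3@[11:16]
[17] read 'a'  n16⇒n6 (via fail)
[18] read 'a'  n6⇒n6 (via fail)
[19] read 'b'  n6⇒n7
[20] read 'c'  n7⇒n8
[21] read 'b'  n8⇒n9  emit P1@[19:21],P4@[20:21]
[22] read 'b'  n9⇒n10  emit P2@[18:22]
[23] read 'b'  n10⇒n2 (via fail)
[24] read 'a'  n2⇒n3  emit P0@[22:24]
[25] read 'a'  n3⇒n6 (via fail)
[26] read 'b'  n6⇒n7
[27] read 'c'  n7⇒n8
[28] read 'b'  n8⇒n9  emit P1@[26:28],P4@[27:28]
[29] read 'b'  n9⇒n10  emit P2@[25:29]
[30] read 'b'  n10⇒n2 (via fail)
[31] read 'c'  n2⇒n4 (via fail)
[32] read 'b'  n4⇒n5  emit P1@[30:32],P4@[31:32]
[33] read 'a'  n5⇒n13 (via fail)
[34] read 'b'  n13⇒n14
[35] read 'c'  n14⇒n15
[36] read 'c'  n15⇒n16  emit P3@[31:36]
[37] read 'c'  n16⇒n11 (via fail)
[38] read 'a'  n11⇒n6 (via fail)
[39] read 'b'  n6⇒n7
[40] read 'c'  n7⇒n8
[41] read 'b'  n8⇒n9  emit P1@[39:41],P4@[40:41]
[42] read 'b'  n9⇒n10  emit P2@[38:42]
[43] read 'b'  n10⇒n2 (via fail)
[44] read 'b'  n2⇒n2 (via fail)
[45] read 'c'  n2⇒n4 (via fail)
[46] read 'b'  n4⇒n5  emit P1@[44:46],P4@[45:46]
[47] read 'c'  n5⇒n4 (via fail)
[48] read 'c'  n4⇒n11 (via fail)
[49] read 'a'  n11⇒n6 (via fail)
[50] read 'b'  n6⇒n7
[51] read 'c'  n7⇒n8
[52] read 'b'  n8⇒n9  emit P1@[50:52],P4@[51:52]
[53] read 'b'  n9⇒n10  emit P2@[49:53]
[54] read 'a'  n10⇒n3 (via fail)  emit P0@[52:54]
[55] read 'b'  n3⇒n7 (via fail)
[56] read 'c'  n7⇒n8
[57] read 'b'  n8⇒n9  emit P1@[55:57],P4@[56:57]
[58] read 'b'  n9⇒n10  emit P2@[54:58]
[59] read 'b'  n10⇒n2 (via fail)
[60] read 'c'  n2⇒n4 (via fail)
[61] read 'b'  n4⇒n5  emit P1@[59:61],P4@[60:61]
[62] read 'b'  n5⇒n2 (via fail)
[63] read 'c'  n2⇒n4 (via fail)
[64] read 'b'  n4⇒n5  emit P1@[62:64],P4@[63:64]

Matches: [[2,1],[2,4],[9,1],[9,4],[12,4],[16,3],[21,1],[21,4],[22,2],[24,0],[28,1],[28,4],[29,2],[32,1],[32,4],[36,3],[41,1],[41,4],[42,2],[46,1],[46,4],[52,1],[52,4],[53,2],[54,0],[57,1],[57,4],[58,2],[61,1],[61,4],[64,1],[64,4]]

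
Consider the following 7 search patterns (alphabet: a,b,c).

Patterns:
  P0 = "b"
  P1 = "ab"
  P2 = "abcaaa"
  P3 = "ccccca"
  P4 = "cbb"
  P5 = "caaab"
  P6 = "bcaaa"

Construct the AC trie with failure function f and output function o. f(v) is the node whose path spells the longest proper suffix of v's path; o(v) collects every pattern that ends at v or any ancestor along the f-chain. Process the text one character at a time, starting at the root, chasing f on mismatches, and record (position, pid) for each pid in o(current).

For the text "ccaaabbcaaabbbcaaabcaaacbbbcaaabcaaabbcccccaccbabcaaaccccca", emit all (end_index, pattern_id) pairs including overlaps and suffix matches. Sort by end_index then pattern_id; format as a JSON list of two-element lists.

Construct AC machine:
Trie (insert patterns):
  n0 'ε': a→2 b→1 c→8
  n1 'b': c→20  [P0 ends]
  n2 'a': b→3
  n3 'ab': c→4  [P1 ends]
  n4 'abc': a→5
  n5 'abca': a→6
  n6 'abcaa': a→7
  n7 'abcaaa': ·  [P2 ends]
  n8 'c': a→16 b→14 c→9
  n9 'cc': c→10
  n10 'ccc': c→11
  n11 'cccc': c→12
  n12 'ccccc': a→13
  n13 'ccccca': ·  [P3 ends]
  n14 'cb': b→15
  n15 'cbb': ·  [P4 ends]
  n16 'ca': a→17
  n17 'caa': a→18
  n18 'caaa': b→19
  n19 'caaab': ·  [P5 ends]
  n20 'bc': a→21
  n21 'bca': a→22
  n22 'bcaa': a→23
  n23 'bcaaa': ·  [P6 ends]

Failure links (BFS by depth):
  n1('b'): parent n0 fail=0; on 'b' 0 → fail=0;  out {0}∪∅={0}
  n2('a'): parent n0 fail=0; on 'a' 0 → fail=0;  out ∅∪∅=∅
  n8('c'): parent n0 fail=0; on 'c' 0 → fail=0;  out ∅∪∅=∅
  n3('ab'): parent n2 fail=0; on 'b' 0 → fail=1;  out {1}∪{0}={0,1}
  n9('cc'): parent n8 fail=0; on 'c' 0 → fail=8;  out ∅∪∅=∅
  n14('cb'): parent n8 fail=0; on 'b' 0 → fail=1;  out ∅∪{0}={0}
  n16('ca'): parent n8 fail=0; on 'a' 0 → fail=2;  out ∅∪∅=∅
  n20('bc'): parent n1 fail=0; on 'c' 0 → fail=8;  out ∅∪∅=∅
  n4('abc'): parent n3 fail=1; on 'c' 1 → fail=20;  out ∅∪∅=∅
  n10('ccc'): parent n9 fail=8; on 'c' 8 → fail=9;  out ∅∪∅=∅
  n15('cbb'): parent n14 fail=1; on 'b' 1→0 → fail=1;  out {4}∪{0}={0,4}
  n17('caa'): parent n16 fail=2; on 'a' 2→0 → fail=2;  out ∅∪∅=∅
  n21('bca'): parent n20 fail=8; on 'a' 8 → fail=16;  out ∅∪∅=∅
  n5('abca'): parent n4 fail=20; on 'a' 20 → fail=21;  out ∅∪∅=∅
  n11('cccc'): parent n10 fail=9; on 'c' 9 → fail=10;  out ∅∪∅=∅
  n18('caaa'): parent n17 fail=2; on 'a' 2→0 → fail=2;  out ∅∪∅=∅
  n22('bcaa'): parent n21 fail=16; on 'a' 16 → fail=17;  out ∅∪∅=∅
  n6('abcaa'): parent n5 fail=21; on 'a' 21 → fail=22;  out ∅∪∅=∅
  n12('ccccc'): parent n11 fail=10; on 'c' 10 → fail=11;  out ∅∪∅=∅
  n19('caaab'): parent n18 fail=2; on 'b' 2 → fail=3;  out {5}∪{0,1}={0,1,5}
  n23('bcaaa'): parent n22 fail=17; on 'a' 17 → fail=18;  out {6}∪∅={6}
  n7('abcaaa'): parent n6 fail=22; on 'a' 22 → fail=23;  out {2}∪{6}={2,6}
  n13('ccccca'): parent n12 fail=11; on 'a' 11→10→9→8 → fail=16;  out {3}∪∅={3}

Scan:
pos 0 'c': at 8
pos 1 'c': at 9
pos 2 'a': at 16 (fail-walked)
pos 3 'a': at 17
pos 4 'a': at 18
pos 5 'b': at 19  emit P0@[5:5],P1@[4:5],P5@[1:5]
pos 6 'b': at 1 (fail-walked)  emit P0@[6:6]
pos 7 'c': at 20
pos 8 'a': at 21
pos 9 'a': at 22
pos 10 'a': at 23  emit P6@[6:10]
pos 11 'b': at 19 (fail-walked)  emit P0@[11:11],P1@[10:11],P5@[7:11]
pos 12 'b': at 1 (fail-walked)  emit P0@[12:12]
pos 13 'b': at 1 (fail-walked)  emit P0@[13:13]
pos 14 'c': at 20
pos 15 'a': at 21
pos 16 'a': at 22
pos 17 'a': at 23  emit P6@[13:17]
pos 18 'b': at 19 (fail-walked)  emit P0@[18:18],P1@[17:18],P5@[14:18]
pos 19 'c': at 4 (fail-walked)
pos 20 'a': at 5
pos 21 'a': at 6
pos 22 'a': at 7  emit P2@[17:22],P6@[18:22]
pos 23 'c': at 8 (fail-walked)
pos 24 'b': at 14  emit P0@[24:24]
pos 25 'b': at 15  emit P0@[25:25],P4@[23:25]
pos 26 'b': at 1 (fail-walked)  emit P0@[26:26]
pos 27 'c': at 20
pos 28 'a': at 21
pos 29 'a': at 22
pos 30 'a': at 23  emit P6@[26:30]
pos 31 'b': at 19 (fail-walked)  emit P0@[31:31],P1@[30:31],P5@[27:31]
pos 32 'c': at 4 (fail-walked)
pos 33 'a': at 5
pos 34 'a': at 6
pos 35 'a': at 7  emit P2@[30:35],P6@[31:35]
pos 36 'b': at 19 (fail-walked)  emit P0@[36:36],P1@[35:36],P5@[32:36]
pos 37 'b': at 1 (fail-walked)  emit P0@[37:37]
pos 38 'c': at 20
pos 39 'c': at 9 (fail-walked)
pos 40 'c': at 10
pos 41 'c': at 11
pos 42 'c': at 12
pos 43 'a': at 13  emit P3@[38:43]
pos 44 'c': at 8 (fail-walked)
pos 45 'c': at 9
pos 46 'b': at 14 (fail-walked)  emit P0@[46:46]
pos 47 'a': at 2 (fail-walked)
pos 48 'b': at 3  emit P0@[48:48],P1@[47:48]
pos 49 'c': at 4
pos 50 'a': at 5
pos 51 'a': at 6
pos 52 'a': at 7  emit P2@[47:52],P6@[48:52]
pos 53 'c': at 8 (fail-walked)
pos 54 'c': at 9
pos 55 'c': at 10
pos 56 'c': at 11
pos 57 'c': at 12
pos 58 'a': at 13  emit P3@[53:58]

All matches (sorted): [[5,0],[5,1],[5,5],[6,0],[10,6],[11,0],[11,1],[11,5],[12,0],[13,0],[17,6],[18,0],[18,1],[18,5],[22,2],[22,6],[24,0],[25,0],[25,4],[26,0],[30,6],[31,0],[31,1],[31,5],[35,2],[35,6],[36,0],[36,1],[36,5],[37,0],[43,3],[46,0],[48,0],[48,1],[52,2],[52,6],[58,3]]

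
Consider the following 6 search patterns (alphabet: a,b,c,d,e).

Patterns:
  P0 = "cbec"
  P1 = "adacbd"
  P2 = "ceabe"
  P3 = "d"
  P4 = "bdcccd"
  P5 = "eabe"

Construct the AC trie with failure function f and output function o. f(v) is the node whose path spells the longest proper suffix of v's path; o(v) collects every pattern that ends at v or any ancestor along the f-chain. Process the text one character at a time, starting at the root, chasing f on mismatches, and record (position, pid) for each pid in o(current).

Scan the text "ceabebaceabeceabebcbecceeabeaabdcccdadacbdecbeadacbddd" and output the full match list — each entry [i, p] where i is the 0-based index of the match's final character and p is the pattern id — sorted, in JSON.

Build:
Trie nodes:
  n0 'ε': a→5 b→16 c→1 d→15 e→22
  n1 'c': b→2 e→11
  n2 'cb': e→3
  n3 'cbe': c→4
  n4 'cbec': ·  [P0 ends]
  n5 'a': d→6
  n6 'ad': a→7
  n7 'ada': c→8
  n8 'adac': b→9
  n9 'adacb': d→10
  n10 'adacbd': ·  [P1 ends]
  n11 'ce': a→12
  n12 'cea': b→13
  n13 'ceab': e→14
  n14 'ceabe': ·  [P2 ends]
  n15 'd': ·  [P3 ends]
  n16 'b': d→17
  n17 'bd': c→18
  n18 'bdc': c→19
  n19 'bdcc': c→20
  n20 'bdccc': d→21
  n21 'bdcccd': ·  [P4 ends]
  n22 'e': a→23
  n23 'ea': b→24
  n24 'eab': e→25
  n25 'eabe': ·  [P5 ends]

Failure links (BFS by depth):
  fail(1) 'c': from fail(0)=0 chase 'c': 0 ⇒ 0;  out=∅∪out(0)=∅
  fail(5) 'a': from fail(0)=0 chase 'a': 0 ⇒ 0;  out=∅∪out(0)=∅
  fail(15) 'd': from fail(0)=0 chase 'd': 0 ⇒ 0;  out={3}∪out(0)={3}
  fail(16) 'b': from fail(0)=0 chase 'b': 0 ⇒ 0;  out=∅∪out(0)=∅
  fail(22) 'e': from fail(0)=0 chase 'e': 0 ⇒ 0;  out=∅∪out(0)=∅
  fail(2) 'cb': from fail(1)=0 chase 'b': 0 ⇒ 16;  out=∅∪out(16)=∅
  fail(6) 'ad': from fail(5)=0 chase 'd': 0 ⇒ 15;  out=∅∪out(15)={3}
  fail(11) 'ce': from fail(1)=0 chase 'e': 0 ⇒ 22;  out=∅∪out(22)=∅
  fail(17) 'bd': from fail(16)=0 chase 'd': 0 ⇒ 15;  out=∅∪out(15)={3}
  fail(23) 'ea': from fail(22)=0 chase 'a': 0 ⇒ 5;  out=∅∪out(5)=∅
  fail(3) 'cbe': from fail(2)=16 chase 'e': 16→0 ⇒ 22;  out=∅∪out(22)=∅
  fail(7) 'ada': from fail(6)=15 chase 'a': 15→0 ⇒ 5;  out=∅∪out(5)=∅
  fail(12) 'cea': from fail(11)=22 chase 'a': 22 ⇒ 23;  out=∅∪out(23)=∅
  fail(18) 'bdc': from fail(17)=15 chase 'c': 15→0 ⇒ 1;  out=∅∪out(1)=∅
  fail(24) 'eab': from fail(23)=5 chase 'b': 5→0 ⇒ 16;  out=∅∪out(16)=∅
  fail(4) 'cbec': from fail(3)=22 chase 'c': 22→0 ⇒ 1;  out={0}∪out(1)={0}
  fail(8) 'adac': from fail(7)=5 chase 'c': 5→0 ⇒ 1;  out=∅∪out(1)=∅
  fail(13) 'ceab': from fail(12)=23 chase 'b': 23 ⇒ 24;  out=∅∪out(24)=∅
  fail(19) 'bdcc': from fail(18)=1 chase 'c': 1→0 ⇒ 1;  out=∅∪out(1)=∅
  fail(25) 'eabe': from fail(24)=16 chase 'e': 16→0 ⇒ 22;  out={5}∪out(22)={5}
  fail(9) 'adacb': from fail(8)=1 chase 'b': 1 ⇒ 2;  out=∅∪out(2)=∅
  fail(14) 'ceabe': from fail(13)=24 chase 'e': 24 ⇒ 25;  out={2}∪out(25)={2,5}
  fail(20) 'bdccc': from fail(19)=1 chase 'c': 1→0 ⇒ 1;  out=∅∪out(1)=∅
  fail(10) 'adacbd': from fail(9)=2 chase 'd': 2→16 ⇒ 17;  out={1}∪out(17)={1,3}
  fail(21) 'bdcccd': from fail(20)=1 chase 'd': 1→0 ⇒ 15;  out={4}∪out(15)={3,4}

Run:
pos 0 'c': at 1
pos 1 'e': at 11
pos 2 'a': at 12
pos 3 'b': at 13
pos 4 'e': at 14  emit P2@[0:4],P5@[1:4]
pos 5 'b': at 16 (fail-walked)
pos 6 'a': at 5 (fail-walked)
pos 7 'c': at 1 (fail-walked)
pos 8 'e': at 11
pos 9 'a': at 12
pos 10 'b': at 13
pos 11 'e': at 14  emit P2@[7:11],P5@[8:11]
pos 12 'c': at 1 (fail-walked)
pos 13 'e': at 11
pos 14 'a': at 12
pos 15 'b': at 13
pos 16 'e': at 14  emit P2@[12:16],P5@[13:16]
pos 17 'b': at 16 (fail-walked)
pos 18 'c': at 1 (fail-walked)
pos 19 'b': at 2
pos 20 'e': at 3
pos 21 'c': at 4  emit P0@[18:21]
pos 22 'c': at 1 (fail-walked)
pos 23 'e': at 11
pos 24 'e': at 22 (fail-walked)
pos 25 'a': at 23
pos 26 'b': at 24
pos 27 'e': at 25  emit P5@[24:27]
pos 28 'a': at 23 (fail-walked)
pos 29 'a': at 5 (fail-walked)
pos 30 'b': at 16 (fail-walked)
pos 31 'd': at 17  emit P3@[31:31]
pos 32 'c': at 18
pos 33 'c': at 19
pos 34 'c': at 20
pos 35 'd': at 21  emit P3@[35:35],P4@[30:35]
pos 36 'a': at 5 (fail-walked)
pos 37 'd': at 6  emit P3@[37:37]
pos 38 'a': at 7
pos 39 'c': at 8
pos 40 'b': at 9
pos 41 'd': at 10  emit P1@[36:41],P3@[41:41]
pos 42 'e': at 22 (fail-walked)
pos 43 'c': at 1 (fail-walked)
pos 44 'b': at 2
pos 45 'e': at 3
pos 46 'a': at 23 (fail-walked)
pos 47 'd': at 6 (fail-walked)  emit P3@[47:47]
pos 48 'a': at 7
pos 49 'c': at 8
pos 50 'b': at 9
pos 51 'd': at 10  emit P1@[46:51],P3@[51:51]
pos 52 'd': at 15 (fail-walked)  emit P3@[52:52]
pos 53 'd': at 15 (fail-walked)  emit P3@[53:53]

All matches (sorted): [[4,2],[4,5],[11,2],[11,5],[16,2],[16,5],[21,0],[27,5],[31,3],[35,3],[35,4],[37,3],[41,1],[41,3],[47,3],[51,1],[51,3],[52,3],[53,3]]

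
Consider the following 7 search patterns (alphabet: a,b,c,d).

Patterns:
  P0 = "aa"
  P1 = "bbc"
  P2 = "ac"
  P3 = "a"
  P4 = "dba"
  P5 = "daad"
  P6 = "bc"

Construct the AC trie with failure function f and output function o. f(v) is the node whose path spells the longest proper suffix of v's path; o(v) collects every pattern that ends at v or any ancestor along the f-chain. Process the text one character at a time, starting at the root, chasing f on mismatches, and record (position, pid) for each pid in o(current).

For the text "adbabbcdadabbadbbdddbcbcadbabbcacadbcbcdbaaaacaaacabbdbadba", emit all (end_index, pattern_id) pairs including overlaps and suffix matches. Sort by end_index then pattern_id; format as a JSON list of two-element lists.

Construct AC machine:
Trie (insert patterns):
  0='ε' goto a→1 b→3 d→7
  1='a' goto a→2 c→6  ←P3
  2='aa' goto ·  ←P0
  3='b' goto b→4 c→13
  4='bb' goto c→5
  5='bbc' goto ·  ←P1
  6='ac' goto ·  ←P2
  7='d' goto a→10 b→8
  8='db' goto a→9
  9='dba' goto ·  ←P4
  10='da' goto a→11
  11='daa' goto d→12
  12='daad' goto ·  ←P5
  13='bc' goto ·  ←P6

BFS fail/out derivation:
  fail(1) 'a': from fail(0)=0 chase 'a': 0 ⇒ 0;  out={3}∪out(0)={3}
  fail(3) 'b': from fail(0)=0 chase 'b': 0 ⇒ 0;  out=∅∪out(0)=∅
  fail(7) 'd': from fail(0)=0 chase 'd': 0 ⇒ 0;  out=∅∪out(0)=∅
  fail(2) 'aa': from fail(1)=0 chase 'a': 0 ⇒ 1;  out={0}∪out(1)={0,3}
  fail(4) 'bb': from fail(3)=0 chase 'b': 0 ⇒ 3;  out=∅∪out(3)=∅
  fail(6) 'ac': from fail(1)=0 chase 'c': 0 ⇒ 0;  out={2}∪out(0)={2}
  fail(8) 'db': from fail(7)=0 chase 'b': 0 ⇒ 3;  out=∅∪out(3)=∅
  fail(10) 'da': from fail(7)=0 chase 'a': 0 ⇒ 1;  out=∅∪out(1)={3}
  fail(13) 'bc': from fail(3)=0 chase 'c': 0 ⇒ 0;  out={6}∪out(0)={6}
  fail(5) 'bbc': from fail(4)=3 chase 'c': 3 ⇒ 13;  out={1}∪out(13)={1,6}
  fail(9) 'dba': from fail(8)=3 chase 'a': 3→0 ⇒ 1;  out={4}∪out(1)={3,4}
  fail(11) 'daa': from fail(10)=1 chase 'a': 1 ⇒ 2;  out=∅∪out(2)={0,3}
  fail(12) 'daad': from fail(11)=2 chase 'd': 2→1→0 ⇒ 7;  out={5}∪out(7)={5}

Run:
[0] read 'a'  n0⇒n1  emit P3@[0:0]
[1] read 'd'  n1⇒n7 (fail-walked)
[2] read 'b'  n7⇒n8
[3] read 'a'  n8⇒n9  emit P3@[3:3],P4@[1:3]
[4] read 'b'  n9⇒n3 (fail-walked)
[5] read 'b'  n3⇒n4
[6] read 'c'  n4⇒n5  emit P1@[4:6],P6@[5:6]
[7] read 'd'  n5⇒n7 (fail-walked)
[8] read 'a'  n7⇒n10  emit P3@[8:8]
[9] read 'd'  n10⇒n7 (fail-walked)
[10] read 'a'  n7⇒n10  emit P3@[10:10]
[11] read 'b'  n10⇒n3 (fail-walked)
[12] read 'b'  n3⇒n4
[13] read 'a'  n4⇒n1 (fail-walked)  emit P3@[13:13]
[14] read 'd'  n1⇒n7 (fail-walked)
[15] read 'b'  n7⇒n8
[16] read 'b'  n8⇒n4 (fail-walked)
[17] read 'd'  n4⇒n7 (fail-walked)
[18] read 'd'  n7⇒n7 (fail-walked)
[19] read 'd'  n7⇒n7 (fail-walked)
[20] read 'b'  n7⇒n8
[21] read 'c'  n8⇒n13 (fail-walked)  emit P6@[20:21]
[22] read 'b'  n13⇒n3 (fail-walked)
[23] read 'c'  n3⇒n13  emit P6@[22:23]
[24] read 'a'  n13⇒n1 (fail-walked)  emit P3@[24:24]
[25] read 'd'  n1⇒n7 (fail-walked)
[26] read 'b'  n7⇒n8
[27] read 'a'  n8⇒n9  emit P3@[27:27],P4@[25:27]
[28] read 'b'  n9⇒n3 (fail-walked)
[29] read 'b'  n3⇒n4
[30] read 'c'  n4⇒n5  emit P1@[28:30],P6@[29:30]
[31] read 'a'  n5⇒n1 (fail-walked)  emit P3@[31:31]
[32] read 'c'  n1⇒n6  emit P2@[31:32]
[33] read 'a'  n6⇒n1 (fail-walked)  emit P3@[33:33]
[34] read 'd'  n1⇒n7 (fail-walked)
[35] read 'b'  n7⇒n8
[36] read 'c'  n8⇒n13 (fail-walked)  emit P6@[35:36]
[37] read 'b'  n13⇒n3 (fail-walked)
[38] read 'c'  n3⇒n13  emit P6@[37:38]
[39] read 'd'  n13⇒n7 (fail-walked)
[40] read 'b'  n7⇒n8
[41] read 'a'  n8⇒n9  emit P3@[41:41],P4@[39:41]
[42] read 'a'  n9⇒n2 (fail-walked)  emit P0@[41:42],P3@[42:42]
[43] read 'a'  n2⇒n2 (fail-walked)  emit P0@[42:43],P3@[43:43]
[44] read 'a'  n2⇒n2 (fail-walked)  emit P0@[43:44],P3@[44:44]
[45] read 'c'  n2⇒n6 (fail-walked)  emit P2@[44:45]
[46] read 'a'  n6⇒n1 (fail-walked)  emit P3@[46:46]
[47] read 'a'  n1⇒n2  emit P0@[46:47],P3@[47:47]
[48] read 'a'  n2⇒n2 (fail-walked)  emit P0@[47:48],P3@[48:48]
[49] read 'c'  n2⇒n6 (fail-walked)  emit P2@[48:49]
[50] read 'a'  n6⇒n1 (fail-walked)  emit P3@[50:50]
[51] read 'b'  n1⇒n3 (fail-walked)
[52] read 'b'  n3⇒n4
[53] read 'd'  n4⇒n7 (fail-walked)
[54] read 'b'  n7⇒n8
[55] read 'a'  n8⇒n9  emit P3@[55:55],P4@[53:55]
[56] read 'd'  n9⇒n7 (fail-walked)
[57] read 'b'  n7⇒n8
[58] read 'a'  n8⇒n9  emit P3@[58:58],P4@[56:58]

Result: [[0,3],[3,3],[3,4],[6,1],[6,6],[8,3],[10,3],[13,3],[21,6],[23,6],[24,3],[27,3],[27,4],[30,1],[30,6],[31,3],[32,2],[33,3],[36,6],[38,6],[41,3],[41,4],[42,0],[42,3],[43,0],[43,3],[44,0],[44,3],[45,2],[46,3],[47,0],[47,3],[48,0],[48,3],[49,2],[50,3],[55,3],[55,4],[58,3],[58,4]]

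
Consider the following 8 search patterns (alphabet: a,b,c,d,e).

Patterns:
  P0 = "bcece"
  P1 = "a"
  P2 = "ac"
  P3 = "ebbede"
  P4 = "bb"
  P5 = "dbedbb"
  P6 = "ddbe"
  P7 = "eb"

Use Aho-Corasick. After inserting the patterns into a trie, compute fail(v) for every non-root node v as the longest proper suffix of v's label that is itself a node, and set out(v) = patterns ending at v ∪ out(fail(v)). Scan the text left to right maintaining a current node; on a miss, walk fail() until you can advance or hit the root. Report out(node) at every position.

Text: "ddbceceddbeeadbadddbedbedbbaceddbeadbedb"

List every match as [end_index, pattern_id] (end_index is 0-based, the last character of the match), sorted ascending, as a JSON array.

Build automaton:
Trie (insert patterns):
  n0 'ε': a→6 b→1 d→15 e→8
  n1 'b': b→14 c→2
  n2 'bc': e→3
  n3 'bce': c→4
  n4 'bcec': e→5
  n5 'bcece': ·  ←P0
  n6 'a': c→7  ←P1
  n7 'ac': ·  ←P2
  n8 'e': b→9
  n9 'eb': b→10  ←P7
  n10 'ebb': e→11
  n11 'ebbe': d→12
  n12 'ebbed': e→13
  n13 'ebbede': ·  ←P3
  n14 'bb': ·  ←P4
  n15 'd': b→16 d→21
  n16 'db': e→17
  n17 'dbe': d→18
  n18 'dbed': b→19
  n19 'dbedb': b→20
  n20 'dbedbb': ·  ←P5
  n21 'dd': b→22
  n22 'ddb': e→23
  n23 'ddbe': ·  ←P6

BFS fail/out derivation:
  fail(1) 'b': from fail(0)=0 chase 'b': 0 ⇒ 0;  out=∅∪out(0)=∅
  fail(6) 'a': from fail(0)=0 chase 'a': 0 ⇒ 0;  out={1}∪out(0)={1}
  fail(8) 'e': from fail(0)=0 chase 'e': 0 ⇒ 0;  out=∅∪out(0)=∅
  fail(15) 'd': from fail(0)=0 chase 'd': 0 ⇒ 0;  out=∅∪out(0)=∅
  fail(2) 'bc': from fail(1)=0 chase 'c': 0 ⇒ 0;  out=∅∪out(0)=∅
  fail(7) 'ac': from fail(6)=0 chase 'c': 0 ⇒ 0;  out={2}∪out(0)={2}
  fail(9) 'eb': from fail(8)=0 chase 'b': 0 ⇒ 1;  out={7}∪out(1)={7}
  fail(14) 'bb': from fail(1)=0 chase 'b': 0 ⇒ 1;  out={4}∪out(1)={4}
  fail(16) 'db': from fail(15)=0 chase 'b': 0 ⇒ 1;  out=∅∪out(1)=∅
  fail(21) 'dd': from fail(15)=0 chase 'd': 0 ⇒ 15;  out=∅∪out(15)=∅
  fail(3) 'bce': from fail(2)=0 chase 'e': 0 ⇒ 8;  out=∅∪out(8)=∅
  fail(10) 'ebb': from fail(9)=1 chase 'b': 1 ⇒ 14;  out=∅∪out(14)={4}
  fail(17) 'dbe': from fail(16)=1 chase 'e': 1→0 ⇒ 8;  out=∅∪out(8)=∅
  fail(22) 'ddb': from fail(21)=15 chase 'b': 15 ⇒ 16;  out=∅∪out(16)=∅
  fail(4) 'bcec': from fail(3)=8 chase 'c': 8→0 ⇒ 0;  out=∅∪out(0)=∅
  fail(11) 'ebbe': from fail(10)=14 chase 'e': 14→1→0 ⇒ 8;  out=∅∪out(8)=∅
  fail(18) 'dbed': from fail(17)=8 chase 'd': 8→0 ⇒ 15;  out=∅∪out(15)=∅
  fail(23) 'ddbe': from fail(22)=16 chase 'e': 16 ⇒ 17;  out={6}∪out(17)={6}
  fail(5) 'bcece': from fail(4)=0 chase 'e': 0 ⇒ 8;  out={0}∪out(8)={0}
  fail(12) 'ebbed': from fail(11)=8 chase 'd': 8→0 ⇒ 15;  out=∅∪out(15)=∅
  fail(19) 'dbedb': from fail(18)=15 chase 'b': 15 ⇒ 16;  out=∅∪out(16)=∅
  fail(13) 'ebbede': from fail(12)=15 chase 'e': 15→0 ⇒ 8;  out={3}∪out(8)={3}
  fail(20) 'dbedbb': from fail(19)=16 chase 'b': 16→1 ⇒ 14;  out={5}∪out(14)={4,5}

Text stream:
[0] read 'd'  n0⇒n15
[1] read 'd'  n15⇒n21
[2] read 'b'  n21⇒n22
[3] read 'c'  n22⇒n2 ·f
[4] read 'e'  n2⇒n3
[5] read 'c'  n3⇒n4
[6] read 'e'  n4⇒n5  → match P0@[2:6]
[7] read 'd'  n5⇒n15 ·f
[8] read 'd'  n15⇒n21
[9] read 'b'  n21⇒n22
[10] read 'e'  n22⇒n23  → match P6@[7:10]
[11] read 'e'  n23⇒n8 ·f
[12] read 'a'  n8⇒n6 ·f  → match P1@[12:12]
[13] read 'd'  n6⇒n15 ·f
[14] read 'b'  n15⇒n16
[15] read 'a'  n16⇒n6 ·f  → match P1@[15:15]
[16] read 'd'  n6⇒n15 ·f
[17] read 'd'  n15⇒n21
[18] read 'd'  n21⇒n21 ·f
[19] read 'b'  n21⇒n22
[20] read 'e'  n22⇒n23  → match P6@[17:20]
[21] read 'd'  n23⇒n18 ·f
[22] read 'b'  n18⇒n19
[23] read 'e'  n19⇒n17 ·f
[24] read 'd'  n17⇒n18
[25] read 'b'  n18⇒n19
[26] read 'b'  n19⇒n20  → match P4@[25:26],P5@[21:26]
[27] read 'a'  n20⇒n6 ·f  → match P1@[27:27]
[28] read 'c'  n6⇒n7  → match P2@[27:28]
[29] read 'e'  n7⇒n8 ·f
[30] read 'd'  n8⇒n15 ·f
[31] read 'd'  n15⇒n21
[32] read 'b'  n21⇒n22
[33] read 'e'  n22⇒n23  → match P6@[30:33]
[34] read 'a'  n23⇒n6 ·f  → match P1@[34:34]
[35] read 'd'  n6⇒n15 ·f
[36] read 'b'  n15⇒n16
[37] read 'e'  n16⇒n17
[38] read 'd'  n17⇒n18
[39] read 'b'  n18⇒n19

Result: [[6,0],[10,6],[12,1],[15,1],[20,6],[26,4],[26,5],[27,1],[28,2],[33,6],[34,1]]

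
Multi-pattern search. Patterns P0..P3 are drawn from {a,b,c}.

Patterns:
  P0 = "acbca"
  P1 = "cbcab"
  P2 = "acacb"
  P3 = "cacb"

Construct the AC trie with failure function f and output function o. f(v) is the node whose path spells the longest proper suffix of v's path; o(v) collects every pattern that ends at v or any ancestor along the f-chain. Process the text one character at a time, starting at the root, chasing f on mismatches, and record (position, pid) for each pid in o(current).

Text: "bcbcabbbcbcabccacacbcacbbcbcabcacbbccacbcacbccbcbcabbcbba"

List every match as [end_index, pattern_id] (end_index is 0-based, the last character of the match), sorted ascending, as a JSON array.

Build:
Trie nodes:
  0='ε' goto a→1 c→6
  1='a' goto c→2
  2='ac' goto a→11 b→3
  3='acb' goto c→4
  4='acbc' goto a→5
  5='acbca' goto ·  [P0 ends]
  6='c' goto a→14 b→7
  7='cb' goto c→8
  8='cbc' goto a→9
  9='cbca' goto b→10
  10='cbcab' goto ·  [P1 ends]
  11='aca' goto c→12
  12='acac' goto b→13
  13='acacb' goto ·  [P2 ends]
  14='ca' goto c→15
  15='cac' goto b→16
  16='cacb' goto ·  [P3 ends]

BFS fail/out derivation:
  fail(1) 'a': from fail(0)=0 chase 'a': 0 ⇒ 0;  out=∅∪out(0)=∅
  fail(6) 'c': from fail(0)=0 chase 'c': 0 ⇒ 0;  out=∅∪out(0)=∅
  fail(2) 'ac': from fail(1)=0 chase 'c': 0 ⇒ 6;  out=∅∪out(6)=∅
  fail(7) 'cb': from fail(6)=0 chase 'b': 0 ⇒ 0;  out=∅∪out(0)=∅
  fail(14) 'ca': from fail(6)=0 chase 'a': 0 ⇒ 1;  out=∅∪out(1)=∅
  fail(3) 'acb': from fail(2)=6 chase 'b': 6 ⇒ 7;  out=∅∪out(7)=∅
  fail(8) 'cbc': from fail(7)=0 chase 'c': 0 ⇒ 6;  out=∅∪out(6)=∅
  fail(11) 'aca': from fail(2)=6 chase 'a': 6 ⇒ 14;  out=∅∪out(14)=∅
  fail(15) 'cac': from fail(14)=1 chase 'c': 1 ⇒ 2;  out=∅∪out(2)=∅
  fail(4) 'acbc': from fail(3)=7 chase 'c': 7 ⇒ 8;  out=∅∪out(8)=∅
  fail(9) 'cbca': from fail(8)=6 chase 'a': 6 ⇒ 14;  out=∅∪out(14)=∅
  fail(12) 'acac': from fail(11)=14 chase 'c': 14 ⇒ 15;  out=∅∪out(15)=∅
  fail(16) 'cacb': from fail(15)=2 chase 'b': 2 ⇒ 3;  out={3}∪out(3)={3}
  fail(5) 'acbca': from fail(4)=8 chase 'a': 8 ⇒ 9;  out={0}∪out(9)={0}
  fail(10) 'cbcab': from fail(9)=14 chase 'b': 14→1→0 ⇒ 0;  out={1}∪out(0)={1}
  fail(13) 'acacb': from fail(12)=15 chase 'b': 15 ⇒ 16;  out={2}∪out(16)={2,3}

Text stream:
[0] read 'b'  n0⇒n0
[1] read 'c'  n0⇒n6
[2] read 'b'  n6⇒n7
[3] read 'c'  n7⇒n8
[4] read 'a'  n8⇒n9
[5] read 'b'  n9⇒n10  → match P1@[1:5]
[6] read 'b'  n10⇒n0 (fail-walked)
[7] read 'b'  n0⇒n0
[8] read 'c'  n0⇒n6
[9] read 'b'  n6⇒n7
[10] read 'c'  n7⇒n8
[11] read 'a'  n8⇒n9
[12] read 'b'  n9⇒n10  → match P1@[8:12]
[13] read 'c'  n10⇒n6 (fail-walked)
[14] read 'c'  n6⇒n6 (fail-walked)
[15] read 'a'  n6⇒n14
[16] read 'c'  n14⇒n15
[17] read 'a'  n15⇒n11 (fail-walked)
[18] read 'c'  n11⇒n12
[19] read 'b'  n12⇒n13  → match P2@[15:19],P3@[16:19]
[20] read 'c'  n13⇒n4 (fail-walked)
[21] read 'a'  n4⇒n5  → match P0@[17:21]
[22] read 'c'  n5⇒n15 (fail-walked)
[23] read 'b'  n15⇒n16  → match P3@[20:23]
[24] read 'b'  n16⇒n0 (fail-walked)
[25] read 'c'  n0⇒n6
[26] read 'b'  n6⇒n7
[27] read 'c'  n7⇒n8
[28] read 'a'  n8⇒n9
[29] read 'b'  n9⇒n10  → match P1@[25:29]
[30] read 'c'  n10⇒n6 (fail-walked)
[31] read 'a'  n6⇒n14
[32] read 'c'  n14⇒n15
[33] read 'b'  n15⇒n16  → match P3@[30:33]
[34] read 'b'  n16⇒n0 (fail-walked)
[35] read 'c'  n0⇒n6
[36] read 'c'  n6⇒n6 (fail-walked)
[37] read 'a'  n6⇒n14
[38] read 'c'  n14⇒n15
[39] read 'b'  n15⇒n16  → match P3@[36:39]
[40] read 'c'  n16⇒n4 (fail-walked)
[41] read 'a'  n4⇒n5  → match P0@[37:41]
[42] read 'c'  n5⇒n15 (fail-walked)
[43] read 'b'  n15⇒n16  → match P3@[40:43]
[44] read 'c'  n16⇒n4 (fail-walked)
[45] read 'c'  n4⇒n6 (fail-walked)
[46] read 'b'  n6⇒n7
[47] read 'c'  n7⇒n8
[48] read 'b'  n8⇒n7 (fail-walked)
[49] read 'c'  n7⇒n8
[50] read 'a'  n8⇒n9
[51] read 'b'  n9⇒n10  → match P1@[47:51]
[52] read 'b'  n10⇒n0 (fail-walked)
[53] read 'c'  n0⇒n6
[54] read 'b'  n6⇒n7
[55] read 'b'  n7⇒n0 (fail-walked)
[56] read 'a'  n0⇒n1

Matches: [[5,1],[12,1],[19,2],[19,3],[21,0],[23,3],[29,1],[33,3],[39,3],[41,0],[43,3],[51,1]]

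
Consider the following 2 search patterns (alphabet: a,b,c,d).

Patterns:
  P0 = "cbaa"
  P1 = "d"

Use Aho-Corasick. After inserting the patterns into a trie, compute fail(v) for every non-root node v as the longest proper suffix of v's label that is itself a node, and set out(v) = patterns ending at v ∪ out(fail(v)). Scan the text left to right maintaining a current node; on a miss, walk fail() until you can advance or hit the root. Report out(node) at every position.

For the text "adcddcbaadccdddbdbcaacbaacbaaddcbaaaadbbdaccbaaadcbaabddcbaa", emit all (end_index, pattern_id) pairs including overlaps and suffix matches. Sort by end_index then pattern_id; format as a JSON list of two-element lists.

Construct AC machine:
Trie nodes:
  n0 'ε': c→1 d→5
  n1 'c': b→2
  n2 'cb': a→3
  n3 'cba': a→4
  n4 'cbaa': ·  ←P0
  n5 'd': ·  ←P1

BFS fail/out derivation:
  n1('c'): parent n0 fail=0; on 'c' 0 → fail=0;  out ∅∪∅=∅
  n5('d'): parent n0 fail=0; on 'd' 0 → fail=0;  out {1}∪∅={1}
  n2('cb'): parent n1 fail=0; on 'b' 0 → fail=0;  out ∅∪∅=∅
  n3('cba'): parent n2 fail=0; on 'a' 0 → fail=0;  out ∅∪∅=∅
  n4('cbaa'): parent n3 fail=0; on 'a' 0 → fail=0;  out {0}∪∅={0}

Scan:
i=0 'a': node 0→0
i=1 'd': node 0→5  emit P1@[1:1]
i=2 'c': node 5→1 ·f
i=3 'd': node 1→5 ·f  emit P1@[3:3]
i=4 'd': node 5→5 ·f  emit P1@[4:4]
i=5 'c': node 5→1 ·f
i=6 'b': node 1→2
i=7 'a': node 2→3
i=8 'a': node 3→4  emit P0@[5:8]
i=9 'd': node 4→5 ·f  emit P1@[9:9]
i=10 'c': node 5→1 ·f
i=11 'c': node 1→1 ·f
i=12 'd': node 1→5 ·f  emit P1@[12:12]
i=13 'd': node 5→5 ·f  emit P1@[13:13]
i=14 'd': node 5→5 ·f  emit P1@[14:14]
i=15 'b': node 5→0 ·f
i=16 'd': node 0→5  emit P1@[16:16]
i=17 'b': node 5→0 ·f
i=18 'c': node 0→1
i=19 'a': node 1→0 ·f
i=20 'a': node 0→0
i=21 'c': node 0→1
i=22 'b': node 1→2
i=23 'a': node 2→3
i=24 'a': node 3→4  emit P0@[21:24]
i=25 'c': node 4→1 ·f
i=26 'b': node 1→2
i=27 'a': node 2→3
i=28 'a': node 3→4  emit P0@[25:28]
i=29 'd': node 4→5 ·f  emit P1@[29:29]
i=30 'd': node 5→5 ·f  emit P1@[30:30]
i=31 'c': node 5→1 ·f
i=32 'b': node 1→2
i=33 'a': node 2→3
i=34 'a': node 3→4  emit P0@[31:34]
i=35 'a': node 4→0 ·f
i=36 'a': node 0→0
i=37 'd': node 0→5  emit P1@[37:37]
i=38 'b': node 5→0 ·f
i=39 'b': node 0→0
i=40 'd': node 0→5  emit P1@[40:40]
i=41 'a': node 5→0 ·f
i=42 'c': node 0→1
i=43 'c': node 1→1 ·f
i=44 'b': node 1→2
i=45 'a': node 2→3
i=46 'a': node 3→4  emit P0@[43:46]
i=47 'a': node 4→0 ·f
i=48 'd': node 0→5  emit P1@[48:48]
i=49 'c': node 5→1 ·f
i=50 'b': node 1→2
i=51 'a': node 2→3
i=52 'a': node 3→4  emit P0@[49:52]
i=53 'b': node 4→0 ·f
i=54 'd': node 0→5  emit P1@[54:54]
i=55 'd': node 5→5 ·f  emit P1@[55:55]
i=56 'c': node 5→1 ·f
i=57 'b': node 1→2
i=58 'a': node 2→3
i=59 'a': node 3→4  emit P0@[56:59]

Result: [[1,1],[3,1],[4,1],[8,0],[9,1],[12,1],[13,1],[14,1],[16,1],[24,0],[28,0],[29,1],[30,1],[34,0],[37,1],[40,1],[46,0],[48,1],[52,0],[54,1],[55,1],[59,0]]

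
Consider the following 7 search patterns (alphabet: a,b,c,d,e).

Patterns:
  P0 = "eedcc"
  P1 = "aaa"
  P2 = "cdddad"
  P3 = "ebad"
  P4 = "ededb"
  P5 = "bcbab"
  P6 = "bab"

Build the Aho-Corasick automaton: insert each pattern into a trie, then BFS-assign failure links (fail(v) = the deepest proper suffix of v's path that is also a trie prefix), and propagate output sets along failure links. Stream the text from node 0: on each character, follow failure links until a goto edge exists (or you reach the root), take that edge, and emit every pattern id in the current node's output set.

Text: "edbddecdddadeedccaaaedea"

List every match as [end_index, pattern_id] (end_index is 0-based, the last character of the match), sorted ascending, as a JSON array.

Build automaton:
Trie nodes:
  n0 'ε': a→6 b→22 c→9 e→1
  n1 'e': b→15 d→18 e→2
  n2 'ee': d→3
  n3 'eed': c→4
  n4 'eedc': c→5
  n5 'eedcc': ·  ←P0
  n6 'a': a→7
  n7 'aa': a→8
  n8 'aaa': ·  ←P1
  n9 'c': d→10
  n10 'cd': d→11
  n11 'cdd': d→12
  n12 'cddd': a→13
  n13 'cddda': d→14
  n14 'cdddad': ·  ←P2
  n15 'eb': a→16
  n16 'eba': d→17
  n17 'ebad': ·  ←P3
  n18 'ed': e→19
  n19 'ede': d→20
  n20 'eded': b→21
  n21 'ededb': ·  ←P4
  n22 'b': a→27 c→23
  n23 'bc': b→24
  n24 'bcb': a→25
  n25 'bcba': b→26
  n26 'bcbab': ·  ←P5
  n27 'ba': b→28
  n28 'bab': ·  ←P6

BFS fail/out derivation:
  n1('e'): parent n0 fail=0; on 'e' 0 → fail=0;  out ∅∪∅=∅
  n6('a'): parent n0 fail=0; on 'a' 0 → fail=0;  out ∅∪∅=∅
  n9('c'): parent n0 fail=0; on 'c' 0 → fail=0;  out ∅∪∅=∅
  n22('b'): parent n0 fail=0; on 'b' 0 → fail=0;  out ∅∪∅=∅
  n2('ee'): parent n1 fail=0; on 'e' 0 → fail=1;  out ∅∪∅=∅
  n7('aa'): parent n6 fail=0; on 'a' 0 → fail=6;  out ∅∪∅=∅
  n10('cd'): parent n9 fail=0; on 'd' 0 → fail=0;  out ∅∪∅=∅
  n15('eb'): parent n1 fail=0; on 'b' 0 → fail=22;  out ∅∪∅=∅
  n18('ed'): parent n1 fail=0; on 'd' 0 → fail=0;  out ∅∪∅=∅
  n23('bc'): parent n22 fail=0; on 'c' 0 → fail=9;  out ∅∪∅=∅
  n27('ba'): parent n22 fail=0; on 'a' 0 → fail=6;  out ∅∪∅=∅
  n3('eed'): parent n2 fail=1; on 'd' 1 → fail=18;  out ∅∪∅=∅
  n8('aaa'): parent n7 fail=6; on 'a' 6 → fail=7;  out {1}∪∅={1}
  n11('cdd'): parent n10 fail=0; on 'd' 0 → fail=0;  out ∅∪∅=∅
  n16('eba'): parent n15 fail=22; on 'a' 22 → fail=27;  out ∅∪∅=∅
  n19('ede'): parent n18 fail=0; on 'e' 0 → fail=1;  out ∅∪∅=∅
  n24('bcb'): parent n23 fail=9; on 'b' 9→0 → fail=22;  out ∅∪∅=∅
  n28('bab'): parent n27 fail=6; on 'b' 6→0 → fail=22;  out {6}∪∅={6}
  n4('eedc'): parent n3 fail=18; on 'c' 18→0 → fail=9;  out ∅∪∅=∅
  n12('cddd'): parent n11 fail=0; on 'd' 0 → fail=0;  out ∅∪∅=∅
  n17('ebad'): parent n16 fail=27; on 'd' 27→6→0 → fail=0;  out {3}∪∅={3}
  n20('eded'): parent n19 fail=1; on 'd' 1 → fail=18;  out ∅∪∅=∅
  n25('bcba'): parent n24 fail=22; on 'a' 22 → fail=27;  out ∅∪∅=∅
  n5('eedcc'): parent n4 fail=9; on 'c' 9→0 → fail=9;  out {0}∪∅={0}
  n13('cddda'): parent n12 fail=0; on 'a' 0 → fail=6;  out ∅∪∅=∅
  n21('ededb'): parent n20 fail=18; on 'b' 18→0 → fail=22;  out {4}∪∅={4}
  n26('bcbab'): parent n25 fail=27; on 'b' 27 → fail=28;  out {5}∪{6}={5,6}
  n14('cdddad'): parent n13 fail=6; on 'd' 6→0 → fail=0;  out {2}∪∅={2}

Scan:
pos 0 'e': at 1
pos 1 'd': at 18
pos 2 'b': at 22 ·f
pos 3 'd': at 0 ·f
pos 4 'd': at 0
pos 5 'e': at 1
pos 6 'c': at 9 ·f
pos 7 'd': at 10
pos 8 'd': at 11
pos 9 'd': at 12
pos 10 'a': at 13
pos 11 'd': at 14  ** P2@[6:11]
pos 12 'e': at 1 ·f
pos 13 'e': at 2
pos 14 'd': at 3
pos 15 'c': at 4
pos 16 'c': at 5  ** P0@[12:16]
pos 17 'a': at 6 ·f
pos 18 'a': at 7
pos 19 'a': at 8  ** P1@[17:19]
pos 20 'e': at 1 ·f
pos 21 'd': at 18
pos 22 'e': at 19
pos 23 'a': at 6 ·f

All matches (sorted): [[11,2],[16,0],[19,1]]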